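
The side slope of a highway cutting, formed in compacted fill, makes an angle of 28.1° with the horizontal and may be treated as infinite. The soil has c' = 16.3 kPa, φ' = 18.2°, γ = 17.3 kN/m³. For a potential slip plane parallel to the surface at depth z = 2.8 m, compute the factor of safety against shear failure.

FS = 1.43

For an infinite slope with a slip plane parallel to the surface (no pore pressure): FS = [c' + γz cos²β tanφ'] / [γz sinβ cosβ].
γz = 17.3·2.8 = 48.44 kN/m²
Numerator = 16.3 + 48.44·cos²28.1°·tan18.2° = 16.3 + 48.44·0.7781·0.3288 = 28.693 kPa
Denominator = 48.44·sin28.1°·cos28.1° = 48.44·0.4710·0.8821 = 20.126 kPa
FS = 28.693 / 20.126 = 1.426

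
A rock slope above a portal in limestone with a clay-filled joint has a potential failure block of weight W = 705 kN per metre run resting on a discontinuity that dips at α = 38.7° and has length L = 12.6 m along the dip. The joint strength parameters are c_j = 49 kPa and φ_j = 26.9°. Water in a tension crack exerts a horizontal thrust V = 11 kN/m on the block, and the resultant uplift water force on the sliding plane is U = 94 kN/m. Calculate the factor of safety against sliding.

FS = 1.88

Resolving the block weight along and normal to the plane and applying the Mohr–Coulomb strength on the joint:
N' = W cosα − U − V sinα = 705·cos38.7° − 94 − 11·sin38.7° = 449.3 kN/m
Driving force T = W sinα + V cosα = 705·sin38.7° + 11·cos38.7° = 449.4 kN/m
Resisting force R = c_j·L + N'·tanφ_j = 49·12.6 + 449.3·tan26.9° = 617.4 + 228.0 = 845.4 kN/m
FS = R / T = 845.4 / 449.4 = 1.881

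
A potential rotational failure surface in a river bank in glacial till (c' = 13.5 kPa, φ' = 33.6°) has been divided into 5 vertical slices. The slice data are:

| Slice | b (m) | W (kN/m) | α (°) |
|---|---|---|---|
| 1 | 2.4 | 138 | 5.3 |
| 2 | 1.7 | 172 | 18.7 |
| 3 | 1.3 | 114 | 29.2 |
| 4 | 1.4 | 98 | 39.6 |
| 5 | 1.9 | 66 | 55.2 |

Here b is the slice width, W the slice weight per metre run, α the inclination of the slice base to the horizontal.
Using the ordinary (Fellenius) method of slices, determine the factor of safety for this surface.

FS = 2.03

Ordinary method of slices: FS = Σ[c'·Δl_i + (W_i cosα_i)·tanφ'] / Σ W_i sinα_i, with Δl_i = b_i / cosα_i.
Slice 1: Δl = 2.4/cos5.3° = 2.410 m; N'_1 = 138·cos5.3° = 137.4; c'Δl = 32.54; W sinα = 12.7
Slice 2: Δl = 1.7/cos18.7° = 1.795 m; N'_2 = 172·cos18.7° = 162.9; c'Δl = 24.23; W sinα = 55.1
Slice 3: Δl = 1.3/cos29.2° = 1.489 m; N'_3 = 114·cos29.2° = 99.5; c'Δl = 20.10; W sinα = 55.6
Slice 4: Δl = 1.4/cos39.6° = 1.817 m; N'_4 = 98·cos39.6° = 75.5; c'Δl = 24.53; W sinα = 62.5
Slice 5: Δl = 1.9/cos55.2° = 3.329 m; N'_5 = 66·cos55.2° = 37.7; c'Δl = 44.94; W sinα = 54.2
Σc'Δl = 146.3 kN/m; ΣN' = 513.0 kN/m; ΣW sinα = 240.2 kN/m
Resisting = 146.3 + 513.0·tan33.6° = 146.3 + 340.9 = 487.2 kN/m
FS = 487.2 / 240.2 = 2.029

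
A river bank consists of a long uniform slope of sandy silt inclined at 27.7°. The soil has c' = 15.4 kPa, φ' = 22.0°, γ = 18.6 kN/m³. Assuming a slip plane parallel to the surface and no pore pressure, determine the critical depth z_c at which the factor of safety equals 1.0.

z_c = 8.73 m

Setting FS = 1.00 in FS = [c' + γz cos²β tanφ'] / [γz sinβ cosβ] and solving for z:
z = c' / [γ cosβ (FS·sinβ − cosβ·tanφ')]
  = 15.4 / [18.6·cos27.7°·(1.00·sin27.7° − cos27.7°·tan22.0°)]
  = 15.4 / [18.6·0.8854·(1.00·0.4648 − 0.8854·0.4040)]
  = 15.4 / 1.7641 = 8.730 m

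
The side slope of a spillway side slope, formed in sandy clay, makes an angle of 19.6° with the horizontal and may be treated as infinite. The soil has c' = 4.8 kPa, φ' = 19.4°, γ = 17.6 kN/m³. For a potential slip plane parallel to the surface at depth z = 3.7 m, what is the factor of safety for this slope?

For an infinite slope with a slip plane parallel to the surface (no pore pressure): FS = [c' + γz cos²β tanφ'] / [γz sinβ cosβ].
γz = 17.6·3.7 = 65.12 kN/m²
Numerator = 4.8 + 65.12·cos²19.6°·tan19.4° = 4.8 + 65.12·0.8875·0.3522 = 25.152 kPa
Denominator = 65.12·sin19.6°·cos19.6° = 65.12·0.3355·0.9421 = 20.579 kPa
FS = 25.152 / 20.579 = 1.222

FS = 1.22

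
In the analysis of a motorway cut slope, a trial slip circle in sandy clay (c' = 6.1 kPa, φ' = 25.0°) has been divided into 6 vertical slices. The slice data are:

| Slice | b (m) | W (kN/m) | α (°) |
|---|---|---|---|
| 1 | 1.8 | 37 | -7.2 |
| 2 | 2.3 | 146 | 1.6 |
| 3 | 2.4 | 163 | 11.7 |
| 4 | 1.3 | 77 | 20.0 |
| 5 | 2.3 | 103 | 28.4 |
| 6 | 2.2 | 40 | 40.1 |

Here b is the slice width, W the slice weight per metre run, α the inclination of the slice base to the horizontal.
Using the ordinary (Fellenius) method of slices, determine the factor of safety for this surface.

FS = 2.48

Ordinary method of slices: FS = Σ[c'·Δl_i + (W_i cosα_i)·tanφ'] / Σ W_i sinα_i, with Δl_i = b_i / cosα_i.
Slice 1: Δl = 1.8/cos(-7.2°) = 1.814 m; N'_1 = 37·cos(-7.2°) = 36.7; c'Δl = 11.07; W sinα = -4.6
Slice 2: Δl = 2.3/cos1.6° = 2.301 m; N'_2 = 146·cos1.6° = 145.9; c'Δl = 14.04; W sinα = 4.1
Slice 3: Δl = 2.4/cos11.7° = 2.451 m; N'_3 = 163·cos11.7° = 159.6; c'Δl = 14.95; W sinα = 33.1
Slice 4: Δl = 1.3/cos20.0° = 1.383 m; N'_4 = 77·cos20.0° = 72.4; c'Δl = 8.44; W sinα = 26.3
Slice 5: Δl = 2.3/cos28.4° = 2.615 m; N'_5 = 103·cos28.4° = 90.6; c'Δl = 15.95; W sinα = 49.0
Slice 6: Δl = 2.2/cos40.1° = 2.876 m; N'_6 = 40·cos40.1° = 30.6; c'Δl = 17.54; W sinα = 25.8
Σc'Δl = 82.0 kN/m; ΣN' = 535.8 kN/m; ΣW sinα = 133.6 kN/m
Resisting = 82.0 + 535.8·tan25.0° = 82.0 + 249.9 = 331.8 kN/m
FS = 331.8 / 133.6 = 2.484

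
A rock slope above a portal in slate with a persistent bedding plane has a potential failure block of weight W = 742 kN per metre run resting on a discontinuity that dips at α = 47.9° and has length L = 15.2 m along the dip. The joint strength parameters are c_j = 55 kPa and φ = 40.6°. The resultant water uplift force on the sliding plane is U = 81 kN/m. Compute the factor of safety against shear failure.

FS = 2.17

Resolving the block weight along and normal to the plane and applying the Mohr–Coulomb strength on the joint:
N' = W cosα − U = 742·cos47.9° − 81 = 416.5 kN/m
Driving force T = W sinα = 742·sin47.9° = 550.5 kN/m
Resisting force R = c_j·L + N'·tanφ = 55·15.2 + 416.5·tan40.6° = 836.0 + 356.9 = 1192.9 kN/m
FS = R / T = 1192.9 / 550.5 = 2.167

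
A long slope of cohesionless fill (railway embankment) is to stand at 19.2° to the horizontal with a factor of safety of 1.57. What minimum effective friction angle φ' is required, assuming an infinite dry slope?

FS = tanφ'/tanβ ⇒ tanφ' = FS · tanβ = 1.57 · tan19.2° = 0.5467
φ' = arctan(0.5467) = 28.67°

φ' = 28.7°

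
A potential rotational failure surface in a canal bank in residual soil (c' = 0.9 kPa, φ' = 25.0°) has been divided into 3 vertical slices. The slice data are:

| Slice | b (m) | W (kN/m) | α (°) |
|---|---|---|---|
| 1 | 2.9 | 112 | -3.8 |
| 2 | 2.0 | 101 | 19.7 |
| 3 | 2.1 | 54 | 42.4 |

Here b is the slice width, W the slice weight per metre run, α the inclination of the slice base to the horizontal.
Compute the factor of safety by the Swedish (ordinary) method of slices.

Ordinary method of slices: FS = Σ[c'·Δl_i + (W_i cosα_i)·tanφ'] / Σ W_i sinα_i, with Δl_i = b_i / cosα_i.
Slice 1: Δl = 2.9/cos(-3.8°) = 2.906 m; N'_1 = 112·cos(-3.8°) = 111.8; c'Δl = 2.62; W sinα = -7.4
Slice 2: Δl = 2.0/cos19.7° = 2.124 m; N'_2 = 101·cos19.7° = 95.1; c'Δl = 1.91; W sinα = 34.0
Slice 3: Δl = 2.1/cos42.4° = 2.844 m; N'_3 = 54·cos42.4° = 39.9; c'Δl = 2.56; W sinα = 36.4
Σc'Δl = 7.1 kN/m; ΣN' = 246.7 kN/m; ΣW sinα = 63.0 kN/m
Resisting = 7.1 + 246.7·tan25.0° = 7.1 + 115.0 = 122.1 kN/m
FS = 122.1 / 63.0 = 1.938

FS = 1.94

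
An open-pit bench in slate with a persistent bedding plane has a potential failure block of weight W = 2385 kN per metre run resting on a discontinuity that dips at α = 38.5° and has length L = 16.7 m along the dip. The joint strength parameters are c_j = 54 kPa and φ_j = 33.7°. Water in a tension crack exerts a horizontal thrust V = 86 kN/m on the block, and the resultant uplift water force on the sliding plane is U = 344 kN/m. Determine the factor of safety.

FS = 1.21

Resolving the block weight along and normal to the plane and applying the Mohr–Coulomb strength on the joint:
N' = W cosα − U − V sinα = 2385·cos38.5° − 344 − 86·sin38.5° = 1469.0 kN/m
Driving force T = W sinα + V cosα = 2385·sin38.5° + 86·cos38.5° = 1552.0 kN/m
Resisting force R = c_j·L + N'·tanφ_j = 54·16.7 + 1469.0·tan33.7° = 901.8 + 979.7 = 1881.5 kN/m
FS = R / T = 1881.5 / 1552.0 = 1.212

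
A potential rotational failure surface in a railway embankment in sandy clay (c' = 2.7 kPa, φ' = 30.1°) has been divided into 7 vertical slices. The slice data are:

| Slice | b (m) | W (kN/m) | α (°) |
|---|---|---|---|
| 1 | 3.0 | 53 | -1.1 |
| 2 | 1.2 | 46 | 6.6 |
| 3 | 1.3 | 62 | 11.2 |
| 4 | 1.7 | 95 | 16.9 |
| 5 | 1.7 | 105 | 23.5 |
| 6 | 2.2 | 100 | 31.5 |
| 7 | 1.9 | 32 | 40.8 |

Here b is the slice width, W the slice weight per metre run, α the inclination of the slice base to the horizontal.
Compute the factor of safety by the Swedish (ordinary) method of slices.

Ordinary method of slices: FS = Σ[c'·Δl_i + (W_i cosα_i)·tanφ'] / Σ W_i sinα_i, with Δl_i = b_i / cosα_i.
Slice 1: Δl = 3.0/cos(-1.1°) = 3.001 m; N'_1 = 53·cos(-1.1°) = 53.0; c'Δl = 8.10; W sinα = -1.0
Slice 2: Δl = 1.2/cos6.6° = 1.208 m; N'_2 = 46·cos6.6° = 45.7; c'Δl = 3.26; W sinα = 5.3
Slice 3: Δl = 1.3/cos11.2° = 1.325 m; N'_3 = 62·cos11.2° = 60.8; c'Δl = 3.58; W sinα = 12.0
Slice 4: Δl = 1.7/cos16.9° = 1.777 m; N'_4 = 95·cos16.9° = 90.9; c'Δl = 4.80; W sinα = 27.6
Slice 5: Δl = 1.7/cos23.5° = 1.854 m; N'_5 = 105·cos23.5° = 96.3; c'Δl = 5.01; W sinα = 41.9
Slice 6: Δl = 2.2/cos31.5° = 2.580 m; N'_6 = 100·cos31.5° = 85.3; c'Δl = 6.97; W sinα = 52.2
Slice 7: Δl = 1.9/cos40.8° = 2.510 m; N'_7 = 32·cos40.8° = 24.2; c'Δl = 6.78; W sinα = 20.9
Σc'Δl = 38.5 kN/m; ΣN' = 456.2 kN/m; ΣW sinα = 159.0 kN/m
Resisting = 38.5 + 456.2·tan30.1° = 38.5 + 264.4 = 302.9 kN/m
FS = 302.9 / 159.0 = 1.906

FS = 1.91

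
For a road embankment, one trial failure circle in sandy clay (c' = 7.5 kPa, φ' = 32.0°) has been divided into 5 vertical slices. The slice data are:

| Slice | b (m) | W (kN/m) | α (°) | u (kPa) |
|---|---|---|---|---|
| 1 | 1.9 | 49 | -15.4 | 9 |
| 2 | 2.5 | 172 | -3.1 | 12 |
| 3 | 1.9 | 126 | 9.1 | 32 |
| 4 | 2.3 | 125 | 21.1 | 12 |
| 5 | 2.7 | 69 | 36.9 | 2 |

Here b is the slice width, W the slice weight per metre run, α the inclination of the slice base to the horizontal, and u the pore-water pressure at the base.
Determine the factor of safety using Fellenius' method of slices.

Ordinary method of slices: FS = Σ[c'·Δl_i + (W_i cosα_i − u_i·Δl_i)·tanφ'] / Σ W_i sinα_i, with Δl_i = b_i / cosα_i.
Slice 1: Δl = 1.9/cos(-15.4°) = 1.971 m; N'_1 = 49·cos(-15.4°) − 9·1.971 = 29.5; c'Δl = 14.78; W sinα = -13.0
Slice 2: Δl = 2.5/cos(-3.1°) = 2.504 m; N'_2 = 172·cos(-3.1°) − 12·2.504 = 141.7; c'Δl = 18.78; W sinα = -9.3
Slice 3: Δl = 1.9/cos9.1° = 1.924 m; N'_3 = 126·cos9.1° − 32·1.924 = 62.8; c'Δl = 14.43; W sinα = 19.9
Slice 4: Δl = 2.3/cos21.1° = 2.465 m; N'_4 = 125·cos21.1° − 12·2.465 = 87.0; c'Δl = 18.49; W sinα = 45.0
Slice 5: Δl = 2.7/cos36.9° = 3.376 m; N'_5 = 69·cos36.9° − 2·3.376 = 48.4; c'Δl = 25.32; W sinα = 41.4
Σc'Δl = 91.8 kN/m; ΣN' = 369.5 kN/m; ΣW sinα = 84.0 kN/m
Resisting = 91.8 + 369.5·tan32.0° = 91.8 + 230.9 = 322.7 kN/m
FS = 322.7 / 84.0 = 3.840

FS = 3.84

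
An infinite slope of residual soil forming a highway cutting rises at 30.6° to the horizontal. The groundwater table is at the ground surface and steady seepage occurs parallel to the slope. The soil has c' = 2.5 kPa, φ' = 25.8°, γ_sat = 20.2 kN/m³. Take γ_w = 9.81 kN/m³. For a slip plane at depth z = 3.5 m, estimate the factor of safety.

With seepage parallel to the slope and the water table at the surface, the effective normal stress on the slip plane uses the buoyant unit weight γ' = γ_sat − γ_w while the driving shear stress uses γ_sat:
FS = [c' + γ' z cos²β tanφ'] / [γ_sat z sinβ cosβ]
γ' = 20.2 − 9.81 = 10.39 kN/m³
Numerator = 2.5 + 10.39·3.5·cos²30.6°·tan25.8° = 2.5 + 10.39·3.5·0.7409·0.4834 = 15.524 kPa
Denominator = 20.2·3.5·sin30.6°·cos30.6° = 20.2·3.5·0.5090·0.8607 = 30.977 kPa
FS = 15.524 / 30.977 = 0.501

FS = 0.50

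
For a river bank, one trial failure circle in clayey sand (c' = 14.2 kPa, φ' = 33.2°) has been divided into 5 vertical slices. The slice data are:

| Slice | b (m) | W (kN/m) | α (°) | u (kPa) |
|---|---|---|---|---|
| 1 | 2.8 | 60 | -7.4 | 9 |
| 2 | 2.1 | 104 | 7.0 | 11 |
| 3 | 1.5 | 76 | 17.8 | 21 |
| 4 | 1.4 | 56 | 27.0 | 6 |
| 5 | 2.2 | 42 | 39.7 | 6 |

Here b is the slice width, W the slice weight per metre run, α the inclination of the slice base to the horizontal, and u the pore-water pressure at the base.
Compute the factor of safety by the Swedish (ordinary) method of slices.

FS = 3.63

Ordinary method of slices: FS = Σ[c'·Δl_i + (W_i cosα_i − u_i·Δl_i)·tanφ'] / Σ W_i sinα_i, with Δl_i = b_i / cosα_i.
Slice 1: Δl = 2.8/cos(-7.4°) = 2.824 m; N'_1 = 60·cos(-7.4°) − 9·2.824 = 34.1; c'Δl = 40.09; W sinα = -7.7
Slice 2: Δl = 2.1/cos7.0° = 2.116 m; N'_2 = 104·cos7.0° − 11·2.116 = 80.0; c'Δl = 30.04; W sinα = 12.7
Slice 3: Δl = 1.5/cos17.8° = 1.575 m; N'_3 = 76·cos17.8° − 21·1.575 = 39.3; c'Δl = 22.37; W sinα = 23.2
Slice 4: Δl = 1.4/cos27.0° = 1.571 m; N'_4 = 56·cos27.0° − 6·1.571 = 40.5; c'Δl = 22.31; W sinα = 25.4
Slice 5: Δl = 2.2/cos39.7° = 2.859 m; N'_5 = 42·cos39.7° − 6·2.859 = 15.2; c'Δl = 40.60; W sinα = 26.8
Σc'Δl = 155.4 kN/m; ΣN' = 208.9 kN/m; ΣW sinα = 80.4 kN/m
Resisting = 155.4 + 208.9·tan33.2° = 155.4 + 136.7 = 292.2 kN/m
FS = 292.2 / 80.4 = 3.632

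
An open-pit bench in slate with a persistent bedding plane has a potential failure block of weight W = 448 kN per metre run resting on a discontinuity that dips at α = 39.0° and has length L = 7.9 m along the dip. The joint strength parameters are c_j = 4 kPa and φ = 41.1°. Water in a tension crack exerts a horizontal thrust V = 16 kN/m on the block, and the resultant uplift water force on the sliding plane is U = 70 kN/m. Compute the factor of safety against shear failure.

FS = 0.90

Resolving the block weight along and normal to the plane and applying the Mohr–Coulomb strength on the joint:
N' = W cosα − U − V sinα = 448·cos39.0° − 70 − 16·sin39.0° = 268.1 kN/m
Driving force T = W sinα + V cosα = 448·sin39.0° + 16·cos39.0° = 294.4 kN/m
Resisting force R = c_j·L + N'·tanφ = 4·7.9 + 268.1·tan41.1° = 31.6 + 233.9 = 265.5 kN/m
FS = R / T = 265.5 / 294.4 = 0.902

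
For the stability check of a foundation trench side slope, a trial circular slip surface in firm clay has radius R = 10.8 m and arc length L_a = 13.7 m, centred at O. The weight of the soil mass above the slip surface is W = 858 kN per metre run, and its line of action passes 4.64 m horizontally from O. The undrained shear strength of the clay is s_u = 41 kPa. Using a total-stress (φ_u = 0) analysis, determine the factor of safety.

Taking moments about the centre O, the resisting moment is provided by the undrained shear strength acting along the arc:
M_R = s_u·L_a·R = 41·13.70·10.8 = 6066.4 kN·m/m
M_D = W·d = 858·4.64 = 3981.1 kN·m/m
FS = M_R / M_D = 6066.4 / 3981.1 = 1.524

FS = 1.52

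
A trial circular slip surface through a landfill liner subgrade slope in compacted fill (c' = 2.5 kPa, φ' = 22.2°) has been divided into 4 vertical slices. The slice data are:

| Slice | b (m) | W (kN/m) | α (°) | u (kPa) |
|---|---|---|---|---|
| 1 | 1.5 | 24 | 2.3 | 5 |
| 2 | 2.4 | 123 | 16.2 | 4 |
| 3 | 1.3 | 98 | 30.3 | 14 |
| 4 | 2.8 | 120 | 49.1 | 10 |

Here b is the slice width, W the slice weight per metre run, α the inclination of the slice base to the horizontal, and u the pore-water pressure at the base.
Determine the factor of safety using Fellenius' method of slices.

FS = 0.66

Ordinary method of slices: FS = Σ[c'·Δl_i + (W_i cosα_i − u_i·Δl_i)·tanφ'] / Σ W_i sinα_i, with Δl_i = b_i / cosα_i.
Slice 1: Δl = 1.5/cos2.3° = 1.501 m; N'_1 = 24·cos2.3° − 5·1.501 = 16.5; c'Δl = 3.75; W sinα = 1.0
Slice 2: Δl = 2.4/cos16.2° = 2.499 m; N'_2 = 123·cos16.2° − 4·2.499 = 108.1; c'Δl = 6.25; W sinα = 34.3
Slice 3: Δl = 1.3/cos30.3° = 1.506 m; N'_3 = 98·cos30.3° − 14·1.506 = 63.5; c'Δl = 3.76; W sinα = 49.4
Slice 4: Δl = 2.8/cos49.1° = 4.277 m; N'_4 = 120·cos49.1° − 10·4.277 = 35.8; c'Δl = 10.69; W sinα = 90.7
Σc'Δl = 24.5 kN/m; ΣN' = 223.9 kN/m; ΣW sinα = 175.4 kN/m
Resisting = 24.5 + 223.9·tan22.2° = 24.5 + 91.4 = 115.8 kN/m
FS = 115.8 / 175.4 = 0.660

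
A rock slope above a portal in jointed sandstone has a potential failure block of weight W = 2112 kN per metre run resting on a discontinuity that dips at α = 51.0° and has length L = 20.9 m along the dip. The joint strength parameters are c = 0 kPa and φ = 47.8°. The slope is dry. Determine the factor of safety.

FS = 0.89

Resolving the block weight along and normal to the plane and applying the Mohr–Coulomb strength on the joint:
N' = W cosα = 2112·cos51.0° = 1329.1 kN/m
Driving force T = W sinα = 2112·sin51.0° = 1641.3 kN/m
Resisting force R = c·L + N'·tanφ = 0·20.9 + 1329.1·tan47.8° = 0.0 + 1465.8 = 1465.8 kN/m
FS = R / T = 1465.8 / 1641.3 = 0.893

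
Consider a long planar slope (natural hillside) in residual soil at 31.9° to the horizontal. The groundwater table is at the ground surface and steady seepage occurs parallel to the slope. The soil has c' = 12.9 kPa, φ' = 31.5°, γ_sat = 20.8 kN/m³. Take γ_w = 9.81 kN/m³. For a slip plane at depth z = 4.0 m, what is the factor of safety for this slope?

FS = 0.87

With seepage parallel to the slope and the water table at the surface, the effective normal stress on the slip plane uses the buoyant unit weight γ' = γ_sat − γ_w while the driving shear stress uses γ_sat:
FS = [c' + γ' z cos²β tanφ'] / [γ_sat z sinβ cosβ]
γ' = 20.8 − 9.81 = 10.99 kN/m³
Numerator = 12.9 + 10.99·4.0·cos²31.9°·tan31.5° = 12.9 + 10.99·4.0·0.7208·0.6128 = 32.316 kPa
Denominator = 20.8·4.0·sin31.9°·cos31.9° = 20.8·4.0·0.5284·0.8490 = 37.326 kPa
FS = 32.316 / 37.326 = 0.866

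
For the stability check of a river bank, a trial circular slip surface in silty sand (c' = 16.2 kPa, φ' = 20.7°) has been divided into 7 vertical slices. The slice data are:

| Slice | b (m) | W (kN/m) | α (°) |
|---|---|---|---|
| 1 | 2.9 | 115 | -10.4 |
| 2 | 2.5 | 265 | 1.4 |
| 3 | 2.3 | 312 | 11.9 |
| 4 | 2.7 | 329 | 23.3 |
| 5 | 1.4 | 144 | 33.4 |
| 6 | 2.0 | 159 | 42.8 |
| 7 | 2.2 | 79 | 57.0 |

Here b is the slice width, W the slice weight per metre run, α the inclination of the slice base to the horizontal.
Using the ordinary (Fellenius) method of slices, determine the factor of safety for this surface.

Ordinary method of slices: FS = Σ[c'·Δl_i + (W_i cosα_i)·tanφ'] / Σ W_i sinα_i, with Δl_i = b_i / cosα_i.
Slice 1: Δl = 2.9/cos(-10.4°) = 2.948 m; N'_1 = 115·cos(-10.4°) = 113.1; c'Δl = 47.76; W sinα = -20.8
Slice 2: Δl = 2.5/cos1.4° = 2.501 m; N'_2 = 265·cos1.4° = 264.9; c'Δl = 40.51; W sinα = 6.5
Slice 3: Δl = 2.3/cos11.9° = 2.351 m; N'_3 = 312·cos11.9° = 305.3; c'Δl = 38.08; W sinα = 64.3
Slice 4: Δl = 2.7/cos23.3° = 2.940 m; N'_4 = 329·cos23.3° = 302.2; c'Δl = 47.62; W sinα = 130.1
Slice 5: Δl = 1.4/cos33.4° = 1.677 m; N'_5 = 144·cos33.4° = 120.2; c'Δl = 27.17; W sinα = 79.3
Slice 6: Δl = 2.0/cos42.8° = 2.726 m; N'_6 = 159·cos42.8° = 116.7; c'Δl = 44.16; W sinα = 108.0
Slice 7: Δl = 2.2/cos57.0° = 4.039 m; N'_7 = 79·cos57.0° = 43.0; c'Δl = 65.44; W sinα = 66.3
Σc'Δl = 310.7 kN/m; ΣN' = 1265.4 kN/m; ΣW sinα = 433.7 kN/m
Resisting = 310.7 + 1265.4·tan20.7° = 310.7 + 478.2 = 788.9 kN/m
FS = 788.9 / 433.7 = 1.819

FS = 1.82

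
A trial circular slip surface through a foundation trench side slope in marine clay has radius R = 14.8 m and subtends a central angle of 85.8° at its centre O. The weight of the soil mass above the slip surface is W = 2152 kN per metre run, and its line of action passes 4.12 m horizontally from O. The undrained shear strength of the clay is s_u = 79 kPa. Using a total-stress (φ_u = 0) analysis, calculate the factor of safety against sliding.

FS = 2.92

Taking moments about the centre O, the resisting moment is provided by the undrained shear strength acting along the arc:
Arc length L_a = R·θ = 14.8·(85.8°·π/180) = 14.8·1.4975 = 22.16 m
M_R = s_u·L_a·R = 79·22.16·14.8 = 25912.8 kN·m/m
M_D = W·d = 2152·4.12 = 8866.2 kN·m/m
FS = M_R / M_D = 25912.8 / 8866.2 = 2.923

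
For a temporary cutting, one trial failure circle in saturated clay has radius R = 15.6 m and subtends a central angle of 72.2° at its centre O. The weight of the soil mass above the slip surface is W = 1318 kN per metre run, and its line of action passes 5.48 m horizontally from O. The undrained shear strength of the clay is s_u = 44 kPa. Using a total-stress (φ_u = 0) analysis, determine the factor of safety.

Taking moments about the centre O, the resisting moment is provided by the undrained shear strength acting along the arc:
Arc length L_a = R·θ = 15.6·(72.2°·π/180) = 15.6·1.2601 = 19.66 m
M_R = s_u·L_a·R = 44·19.66·15.6 = 13493.2 kN·m/m
M_D = W·d = 1318·5.48 = 7222.6 kN·m/m
FS = M_R / M_D = 13493.2 / 7222.6 = 1.868

FS = 1.87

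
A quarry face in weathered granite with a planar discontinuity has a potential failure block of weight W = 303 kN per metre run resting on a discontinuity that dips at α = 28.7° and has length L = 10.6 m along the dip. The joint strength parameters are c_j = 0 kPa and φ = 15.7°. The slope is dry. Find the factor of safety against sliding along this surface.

FS = 0.51

Resolving the block weight along and normal to the plane and applying the Mohr–Coulomb strength on the joint:
N' = W cosα = 303·cos28.7° = 265.8 kN/m
Driving force T = W sinα = 303·sin28.7° = 145.5 kN/m
Resisting force R = c_j·L + N'·tanφ = 0·10.6 + 265.8·tan15.7° = 0.0 + 74.7 = 74.7 kN/m
FS = R / T = 74.7 / 145.5 = 0.513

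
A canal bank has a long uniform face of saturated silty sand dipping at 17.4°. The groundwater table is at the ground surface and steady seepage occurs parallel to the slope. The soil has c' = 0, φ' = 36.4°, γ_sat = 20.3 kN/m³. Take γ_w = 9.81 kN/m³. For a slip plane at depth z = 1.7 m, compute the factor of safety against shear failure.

With seepage parallel to the slope and the water table at the surface, the effective normal stress on the slip plane uses the buoyant unit weight γ' = γ_sat − γ_w while the driving shear stress uses γ_sat:
FS = [c' + γ' z cos²β tanφ'] / [γ_sat z sinβ cosβ]
(For c' = 0 this reduces to FS = (γ'/γ_sat)·tanφ'/tanβ.)
γ' = 20.3 − 9.81 = 10.49 kN/m³
Numerator = 0.0 + 10.49·1.7·cos²17.4°·tan36.4° = 0.0 + 10.49·1.7·0.9106·0.7373 = 11.972 kPa
Denominator = 20.3·1.7·sin17.4°·cos17.4° = 20.3·1.7·0.2990·0.9542 = 9.848 kPa
FS = 11.972 / 9.848 = 1.216

FS = 1.22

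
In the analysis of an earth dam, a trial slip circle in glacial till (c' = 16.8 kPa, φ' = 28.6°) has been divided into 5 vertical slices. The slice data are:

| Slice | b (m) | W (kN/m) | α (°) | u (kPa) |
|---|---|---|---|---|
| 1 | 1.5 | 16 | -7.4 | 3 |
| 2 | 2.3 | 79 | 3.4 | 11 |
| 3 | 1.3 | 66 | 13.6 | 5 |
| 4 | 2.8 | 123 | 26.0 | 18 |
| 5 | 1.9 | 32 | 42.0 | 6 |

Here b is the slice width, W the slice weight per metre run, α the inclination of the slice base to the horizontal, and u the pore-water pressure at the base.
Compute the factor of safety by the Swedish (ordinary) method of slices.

Ordinary method of slices: FS = Σ[c'·Δl_i + (W_i cosα_i − u_i·Δl_i)·tanφ'] / Σ W_i sinα_i, with Δl_i = b_i / cosα_i.
Slice 1: Δl = 1.5/cos(-7.4°) = 1.513 m; N'_1 = 16·cos(-7.4°) − 3·1.513 = 11.3; c'Δl = 25.41; W sinα = -2.1
Slice 2: Δl = 2.3/cos3.4° = 2.304 m; N'_2 = 79·cos3.4° − 11·2.304 = 53.5; c'Δl = 38.71; W sinα = 4.7
Slice 3: Δl = 1.3/cos13.6° = 1.338 m; N'_3 = 66·cos13.6° − 5·1.338 = 57.5; c'Δl = 22.47; W sinα = 15.5
Slice 4: Δl = 2.8/cos26.0° = 3.115 m; N'_4 = 123·cos26.0° − 18·3.115 = 54.5; c'Δl = 52.34; W sinα = 53.9
Slice 5: Δl = 1.9/cos42.0° = 2.557 m; N'_5 = 32·cos42.0° − 6·2.557 = 8.4; c'Δl = 42.95; W sinα = 21.4
Σc'Δl = 181.9 kN/m; ΣN' = 185.2 kN/m; ΣW sinα = 93.5 kN/m
Resisting = 181.9 + 185.2·tan28.6° = 181.9 + 101.0 = 282.9 kN/m
FS = 282.9 / 93.5 = 3.026

FS = 3.03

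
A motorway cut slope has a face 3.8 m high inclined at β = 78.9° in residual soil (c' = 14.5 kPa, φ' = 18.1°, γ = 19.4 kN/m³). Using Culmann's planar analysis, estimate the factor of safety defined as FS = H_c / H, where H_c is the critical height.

FS = 1.43

H_c = (4c'/γ) · sinβ cosφ' / [1 − cos(β − φ')]
    = (4·14.5/19.4) · sin78.9°·cos18.1° / [1 − cos60.8°]
    = 2.990 · 0.9327 / 0.5121 = 5.44 m
FS = H_c / H = 5.44 / 3.8 = 1.433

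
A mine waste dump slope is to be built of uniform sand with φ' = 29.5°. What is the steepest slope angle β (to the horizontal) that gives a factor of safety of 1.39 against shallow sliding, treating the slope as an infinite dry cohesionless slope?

For an infinite dry cohesionless slope FS = tanφ'/tanβ, so tanβ = tanφ' / FS.
tanβ = tan29.5° / 1.39 = 0.5658 / 1.39 = 0.4070
β = arctan(0.4070) = 22.15°

β = 22.1°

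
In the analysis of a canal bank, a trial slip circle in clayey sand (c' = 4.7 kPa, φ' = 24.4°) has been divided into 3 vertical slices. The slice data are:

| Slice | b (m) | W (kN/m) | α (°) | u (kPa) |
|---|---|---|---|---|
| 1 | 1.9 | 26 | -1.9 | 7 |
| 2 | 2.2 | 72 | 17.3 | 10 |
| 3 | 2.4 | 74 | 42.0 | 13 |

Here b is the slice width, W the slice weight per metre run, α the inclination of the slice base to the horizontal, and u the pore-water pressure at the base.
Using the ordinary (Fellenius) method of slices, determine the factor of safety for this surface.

Ordinary method of slices: FS = Σ[c'·Δl_i + (W_i cosα_i − u_i·Δl_i)·tanφ'] / Σ W_i sinα_i, with Δl_i = b_i / cosα_i.
Slice 1: Δl = 1.9/cos(-1.9°) = 1.901 m; N'_1 = 26·cos(-1.9°) − 7·1.901 = 12.7; c'Δl = 8.93; W sinα = -0.9
Slice 2: Δl = 2.2/cos17.3° = 2.304 m; N'_2 = 72·cos17.3° − 10·2.304 = 45.7; c'Δl = 10.83; W sinα = 21.4
Slice 3: Δl = 2.4/cos42.0° = 3.230 m; N'_3 = 74·cos42.0° − 13·3.230 = 13.0; c'Δl = 15.18; W sinα = 49.5
Σc'Δl = 34.9 kN/m; ΣN' = 71.4 kN/m; ΣW sinα = 70.1 kN/m
Resisting = 34.9 + 71.4·tan24.4° = 34.9 + 32.4 = 67.3 kN/m
FS = 67.3 / 70.1 = 0.961

FS = 0.96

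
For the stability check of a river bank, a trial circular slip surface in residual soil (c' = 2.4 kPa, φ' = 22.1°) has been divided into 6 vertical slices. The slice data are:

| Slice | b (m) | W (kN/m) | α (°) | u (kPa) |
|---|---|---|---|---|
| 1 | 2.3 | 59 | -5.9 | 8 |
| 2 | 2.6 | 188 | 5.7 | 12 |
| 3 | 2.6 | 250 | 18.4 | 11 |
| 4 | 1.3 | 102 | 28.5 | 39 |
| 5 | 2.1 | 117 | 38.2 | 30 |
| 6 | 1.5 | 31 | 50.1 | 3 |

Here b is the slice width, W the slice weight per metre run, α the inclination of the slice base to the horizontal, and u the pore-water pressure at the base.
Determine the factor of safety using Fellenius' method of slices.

Ordinary method of slices: FS = Σ[c'·Δl_i + (W_i cosα_i − u_i·Δl_i)·tanφ'] / Σ W_i sinα_i, with Δl_i = b_i / cosα_i.
Slice 1: Δl = 2.3/cos(-5.9°) = 2.312 m; N'_1 = 59·cos(-5.9°) − 8·2.312 = 40.2; c'Δl = 5.55; W sinα = -6.1
Slice 2: Δl = 2.6/cos5.7° = 2.613 m; N'_2 = 188·cos5.7° − 12·2.613 = 155.7; c'Δl = 6.27; W sinα = 18.7
Slice 3: Δl = 2.6/cos18.4° = 2.740 m; N'_3 = 250·cos18.4° − 11·2.740 = 207.1; c'Δl = 6.58; W sinα = 78.9
Slice 4: Δl = 1.3/cos28.5° = 1.479 m; N'_4 = 102·cos28.5° − 39·1.479 = 31.9; c'Δl = 3.55; W sinα = 48.7
Slice 5: Δl = 2.1/cos38.2° = 2.672 m; N'_5 = 117·cos38.2° − 30·2.672 = 11.8; c'Δl = 6.41; W sinα = 72.4
Slice 6: Δl = 1.5/cos50.1° = 2.338 m; N'_6 = 31·cos50.1° − 3·2.338 = 12.9; c'Δl = 5.61; W sinα = 23.8
Σc'Δl = 34.0 kN/m; ΣN' = 459.6 kN/m; ΣW sinα = 236.3 kN/m
Resisting = 34.0 + 459.6·tan22.1° = 34.0 + 186.6 = 220.6 kN/m
FS = 220.6 / 236.3 = 0.933

FS = 0.93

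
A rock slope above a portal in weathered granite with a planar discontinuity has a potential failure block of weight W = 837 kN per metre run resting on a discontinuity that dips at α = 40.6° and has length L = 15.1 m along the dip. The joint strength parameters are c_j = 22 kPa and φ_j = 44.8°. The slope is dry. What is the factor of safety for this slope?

FS = 1.77

Resolving the block weight along and normal to the plane and applying the Mohr–Coulomb strength on the joint:
N' = W cosα = 837·cos40.6° = 635.5 kN/m
Driving force T = W sinα = 837·sin40.6° = 544.7 kN/m
Resisting force R = c_j·L + N'·tanφ_j = 22·15.1 + 635.5·tan44.8° = 332.2 + 631.1 = 963.3 kN/m
FS = R / T = 963.3 / 544.7 = 1.768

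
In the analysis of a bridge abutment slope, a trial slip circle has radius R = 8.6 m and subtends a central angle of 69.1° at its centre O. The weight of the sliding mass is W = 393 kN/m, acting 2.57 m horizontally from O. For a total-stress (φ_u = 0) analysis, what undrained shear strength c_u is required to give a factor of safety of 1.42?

c_u = 16.1 kPa

FS = c_u·L_a·R / (W·d), so c_u = FS·W·d / (L_a·R).
Arc length L_a = R·θ = 8.6·(69.1°·π/180) = 8.6·1.2060 = 10.37 m
c_u = 1.42·393·2.57 / (10.37·8.6) = 1434.2 / 89.20 = 16.08 kPa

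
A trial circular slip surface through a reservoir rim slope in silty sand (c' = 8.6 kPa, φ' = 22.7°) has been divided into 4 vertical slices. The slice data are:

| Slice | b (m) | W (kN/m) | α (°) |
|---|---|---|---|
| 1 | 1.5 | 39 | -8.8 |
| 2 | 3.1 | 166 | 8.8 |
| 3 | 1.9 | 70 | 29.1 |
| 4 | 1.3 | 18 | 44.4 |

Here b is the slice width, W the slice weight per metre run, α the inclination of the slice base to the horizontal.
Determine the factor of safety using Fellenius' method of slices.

Ordinary method of slices: FS = Σ[c'·Δl_i + (W_i cosα_i)·tanφ'] / Σ W_i sinα_i, with Δl_i = b_i / cosα_i.
Slice 1: Δl = 1.5/cos(-8.8°) = 1.518 m; N'_1 = 39·cos(-8.8°) = 38.5; c'Δl = 13.05; W sinα = -6.0
Slice 2: Δl = 3.1/cos8.8° = 3.137 m; N'_2 = 166·cos8.8° = 164.0; c'Δl = 26.98; W sinα = 25.4
Slice 3: Δl = 1.9/cos29.1° = 2.174 m; N'_3 = 70·cos29.1° = 61.2; c'Δl = 18.70; W sinα = 34.0
Slice 4: Δl = 1.3/cos44.4° = 1.820 m; N'_4 = 18·cos44.4° = 12.9; c'Δl = 15.65; W sinα = 12.6
Σc'Δl = 74.4 kN/m; ΣN' = 276.6 kN/m; ΣW sinα = 66.1 kN/m
Resisting = 74.4 + 276.6·tan22.7° = 74.4 + 115.7 = 190.1 kN/m
FS = 190.1 / 66.1 = 2.877

FS = 2.88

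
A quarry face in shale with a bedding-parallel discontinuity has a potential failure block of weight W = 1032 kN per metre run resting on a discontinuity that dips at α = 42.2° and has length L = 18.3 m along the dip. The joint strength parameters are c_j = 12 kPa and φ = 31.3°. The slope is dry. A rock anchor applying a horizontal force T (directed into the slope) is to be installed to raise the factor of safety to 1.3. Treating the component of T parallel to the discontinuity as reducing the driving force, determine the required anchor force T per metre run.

Resolving forces along and normal to the sliding plane, with the horizontal anchor force T adding T·sinα to the effective normal force and T·cosα acting up the plane against the driving force:
FS = [c_jL + (W cosα + T sinα) tanφ] / [W sinα − T cosα]
Without the anchor: N' = 764.5 kN/m, driving T_d = 693.2 kN/m, resisting R = 12·18.3 + 764.5·tan31.3° = 684.4 kN/m, FS = 0.99.
Setting FS = 1.3 and solving for T:
1.3·(693.2 − T cos42.2°) = 684.4 + T sin42.2°·tan31.3°
T·(sin42.2°·tan31.3° + 1.3·cos42.2°) = 1.3·693.2 − 684.4
T·(0.6717·0.6080 + 1.3·0.7408) = 901.2 − 684.4 = 216.8
T·1.3715 = 216.8
T = 158.0 kN/m

T = 158 kN/m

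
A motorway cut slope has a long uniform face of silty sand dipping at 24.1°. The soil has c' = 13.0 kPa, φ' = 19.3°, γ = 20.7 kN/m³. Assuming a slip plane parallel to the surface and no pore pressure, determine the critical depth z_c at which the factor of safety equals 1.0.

z_c = 7.76 m

Setting FS = 1.00 in FS = [c' + γz cos²β tanφ'] / [γz sinβ cosβ] and solving for z:
z = c' / [γ cosβ (FS·sinβ − cosβ·tanφ')]
  = 13.0 / [20.7·cos24.1°·(1.00·sin24.1° − cos24.1°·tan19.3°)]
  = 13.0 / [20.7·0.9128·(1.00·0.4083 − 0.9128·0.3502)]
  = 13.0 / 1.6753 = 7.760 m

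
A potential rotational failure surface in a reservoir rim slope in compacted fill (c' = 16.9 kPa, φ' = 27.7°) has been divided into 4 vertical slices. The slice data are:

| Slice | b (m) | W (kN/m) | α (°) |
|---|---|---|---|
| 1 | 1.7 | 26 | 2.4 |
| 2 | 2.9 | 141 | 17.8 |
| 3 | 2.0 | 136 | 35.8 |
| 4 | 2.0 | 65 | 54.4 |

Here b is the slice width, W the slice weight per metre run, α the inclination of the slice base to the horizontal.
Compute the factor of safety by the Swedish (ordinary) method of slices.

Ordinary method of slices: FS = Σ[c'·Δl_i + (W_i cosα_i)·tanφ'] / Σ W_i sinα_i, with Δl_i = b_i / cosα_i.
Slice 1: Δl = 1.7/cos2.4° = 1.701 m; N'_1 = 26·cos2.4° = 26.0; c'Δl = 28.76; W sinα = 1.1
Slice 2: Δl = 2.9/cos17.8° = 3.046 m; N'_2 = 141·cos17.8° = 134.3; c'Δl = 51.47; W sinα = 43.1
Slice 3: Δl = 2.0/cos35.8° = 2.466 m; N'_3 = 136·cos35.8° = 110.3; c'Δl = 41.67; W sinα = 79.6
Slice 4: Δl = 2.0/cos54.4° = 3.436 m; N'_4 = 65·cos54.4° = 37.8; c'Δl = 58.06; W sinα = 52.9
Σc'Δl = 180.0 kN/m; ΣN' = 308.4 kN/m; ΣW sinα = 176.6 kN/m
Resisting = 180.0 + 308.4·tan27.7° = 180.0 + 161.9 = 341.9 kN/m
FS = 341.9 / 176.6 = 1.936

FS = 1.94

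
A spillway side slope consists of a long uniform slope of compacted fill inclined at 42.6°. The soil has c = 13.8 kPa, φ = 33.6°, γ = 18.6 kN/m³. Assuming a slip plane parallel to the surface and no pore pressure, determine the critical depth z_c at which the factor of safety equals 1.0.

Setting FS = 1.00 in FS = [c + γz cos²β tanφ] / [γz sinβ cosβ] and solving for z:
z = c / [γ cosβ (FS·sinβ − cosβ·tanφ)]
  = 13.8 / [18.6·cos42.6°·(1.00·sin42.6° − cos42.6°·tan33.6°)]
  = 13.8 / [18.6·0.7361·(1.00·0.6769 − 0.7361·0.6644)]
  = 13.8 / 2.5714 = 5.367 m

z_c = 5.37 m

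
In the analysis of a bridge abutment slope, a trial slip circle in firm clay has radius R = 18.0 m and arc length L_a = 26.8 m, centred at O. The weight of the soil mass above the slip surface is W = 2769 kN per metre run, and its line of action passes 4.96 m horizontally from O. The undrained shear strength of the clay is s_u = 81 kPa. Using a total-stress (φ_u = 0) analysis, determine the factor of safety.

Taking moments about the centre O, the resisting moment is provided by the undrained shear strength acting along the arc:
M_R = s_u·L_a·R = 81·26.80·18.0 = 39074.4 kN·m/m
M_D = W·d = 2769·4.96 = 13734.2 kN·m/m
FS = M_R / M_D = 39074.4 / 13734.2 = 2.845

FS = 2.85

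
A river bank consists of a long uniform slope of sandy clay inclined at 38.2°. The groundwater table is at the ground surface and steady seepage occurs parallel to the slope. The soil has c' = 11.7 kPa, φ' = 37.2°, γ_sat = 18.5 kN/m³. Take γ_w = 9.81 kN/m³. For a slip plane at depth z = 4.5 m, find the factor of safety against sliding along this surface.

FS = 0.74

With seepage parallel to the slope and the water table at the surface, the effective normal stress on the slip plane uses the buoyant unit weight γ' = γ_sat − γ_w while the driving shear stress uses γ_sat:
FS = [c' + γ' z cos²β tanφ'] / [γ_sat z sinβ cosβ]
γ' = 18.5 − 9.81 = 8.69 kN/m³
Numerator = 11.7 + 8.69·4.5·cos²38.2°·tan37.2° = 11.7 + 8.69·4.5·0.6176·0.7590 = 30.031 kPa
Denominator = 18.5·4.5·sin38.2°·cos38.2° = 18.5·4.5·0.6184·0.7859 = 40.458 kPa
FS = 30.031 / 40.458 = 0.742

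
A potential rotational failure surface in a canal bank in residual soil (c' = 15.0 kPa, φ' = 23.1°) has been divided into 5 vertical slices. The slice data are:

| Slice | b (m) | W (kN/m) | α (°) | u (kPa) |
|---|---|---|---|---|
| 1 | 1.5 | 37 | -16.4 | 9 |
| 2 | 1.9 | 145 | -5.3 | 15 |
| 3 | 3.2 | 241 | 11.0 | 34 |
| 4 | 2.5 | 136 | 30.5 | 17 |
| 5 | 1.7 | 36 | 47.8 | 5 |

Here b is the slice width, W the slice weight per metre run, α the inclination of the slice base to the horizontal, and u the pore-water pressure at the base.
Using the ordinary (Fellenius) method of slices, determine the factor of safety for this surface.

Ordinary method of slices: FS = Σ[c'·Δl_i + (W_i cosα_i − u_i·Δl_i)·tanφ'] / Σ W_i sinα_i, with Δl_i = b_i / cosα_i.
Slice 1: Δl = 1.5/cos(-16.4°) = 1.564 m; N'_1 = 37·cos(-16.4°) − 9·1.564 = 21.4; c'Δl = 23.45; W sinα = -10.4
Slice 2: Δl = 1.9/cos(-5.3°) = 1.908 m; N'_2 = 145·cos(-5.3°) − 15·1.908 = 115.8; c'Δl = 28.62; W sinα = -13.4
Slice 3: Δl = 3.2/cos11.0° = 3.260 m; N'_3 = 241·cos11.0° − 34·3.260 = 125.7; c'Δl = 48.90; W sinα = 46.0
Slice 4: Δl = 2.5/cos30.5° = 2.901 m; N'_4 = 136·cos30.5° − 17·2.901 = 67.9; c'Δl = 43.52; W sinα = 69.0
Slice 5: Δl = 1.7/cos47.8° = 2.531 m; N'_5 = 36·cos47.8° − 5·2.531 = 11.5; c'Δl = 37.96; W sinα = 26.7
Σc'Δl = 182.5 kN/m; ΣN' = 342.3 kN/m; ΣW sinα = 117.8 kN/m
Resisting = 182.5 + 342.3·tan23.1° = 182.5 + 146.0 = 328.5 kN/m
FS = 328.5 / 117.8 = 2.787

FS = 2.79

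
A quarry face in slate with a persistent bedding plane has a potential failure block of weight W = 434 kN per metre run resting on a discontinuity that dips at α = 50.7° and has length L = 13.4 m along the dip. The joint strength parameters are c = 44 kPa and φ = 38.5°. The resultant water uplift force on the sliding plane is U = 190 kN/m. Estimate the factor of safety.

Resolving the block weight along and normal to the plane and applying the Mohr–Coulomb strength on the joint:
N' = W cosα − U = 434·cos50.7° − 190 = 84.9 kN/m
Driving force T = W sinα = 434·sin50.7° = 335.8 kN/m
Resisting force R = c·L + N'·tanφ = 44·13.4 + 84.9·tan38.5° = 589.6 + 67.5 = 657.1 kN/m
FS = R / T = 657.1 / 335.8 = 1.957

FS = 1.96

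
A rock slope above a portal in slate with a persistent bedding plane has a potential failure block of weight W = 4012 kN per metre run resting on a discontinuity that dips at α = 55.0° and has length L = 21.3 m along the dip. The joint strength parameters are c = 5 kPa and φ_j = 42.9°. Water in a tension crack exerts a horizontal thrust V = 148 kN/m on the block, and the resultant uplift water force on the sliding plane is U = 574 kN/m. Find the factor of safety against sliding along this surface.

Resolving the block weight along and normal to the plane and applying the Mohr–Coulomb strength on the joint:
N' = W cosα − U − V sinα = 4012·cos55.0° − 574 − 148·sin55.0° = 1606.0 kN/m
Driving force T = W sinα + V cosα = 4012·sin55.0° + 148·cos55.0° = 3371.3 kN/m
Resisting force R = c·L + N'·tanφ_j = 5·21.3 + 1606.0·tan42.9° = 106.5 + 1492.3 = 1598.8 kN/m
FS = R / T = 1598.8 / 3371.3 = 0.474

FS = 0.47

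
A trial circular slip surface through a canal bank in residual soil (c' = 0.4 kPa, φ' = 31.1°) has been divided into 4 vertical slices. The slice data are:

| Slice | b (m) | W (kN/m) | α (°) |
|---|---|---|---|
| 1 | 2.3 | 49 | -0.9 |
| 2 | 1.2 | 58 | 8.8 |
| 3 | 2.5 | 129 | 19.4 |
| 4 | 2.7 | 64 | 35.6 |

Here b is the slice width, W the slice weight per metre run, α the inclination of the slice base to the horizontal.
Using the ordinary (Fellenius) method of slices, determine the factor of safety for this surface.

FS = 1.96

Ordinary method of slices: FS = Σ[c'·Δl_i + (W_i cosα_i)·tanφ'] / Σ W_i sinα_i, with Δl_i = b_i / cosα_i.
Slice 1: Δl = 2.3/cos(-0.9°) = 2.300 m; N'_1 = 49·cos(-0.9°) = 49.0; c'Δl = 0.92; W sinα = -0.8
Slice 2: Δl = 1.2/cos8.8° = 1.214 m; N'_2 = 58·cos8.8° = 57.3; c'Δl = 0.49; W sinα = 8.9
Slice 3: Δl = 2.5/cos19.4° = 2.650 m; N'_3 = 129·cos19.4° = 121.7; c'Δl = 1.06; W sinα = 42.8
Slice 4: Δl = 2.7/cos35.6° = 3.321 m; N'_4 = 64·cos35.6° = 52.0; c'Δl = 1.33; W sinα = 37.3
Σc'Δl = 3.8 kN/m; ΣN' = 280.0 kN/m; ΣW sinα = 88.2 kN/m
Resisting = 3.8 + 280.0·tan31.1° = 3.8 + 168.9 = 172.7 kN/m
FS = 172.7 / 88.2 = 1.958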